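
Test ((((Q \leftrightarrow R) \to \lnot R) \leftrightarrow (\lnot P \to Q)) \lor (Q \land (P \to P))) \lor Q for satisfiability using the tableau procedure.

Initial set: {(((((Q \leftrightarrow R) \to \lnot R) \leftrightarrow (\lnot P \to Q)) \lor (Q \land (P \to P))) \lor Q)}.
(((((Q \leftrightarrow R) \to \lnot R) \leftrightarrow (\lnot P \to Q)) \lor (Q \land (P \to P))) \lor Q): β-rule — branch into ((((Q \leftrightarrow R) \to \lnot R) \leftrightarrow (\lnot P \to Q)) \lor (Q \land (P \to P)))  //  Q.
  branch 1 (add ((((Q \leftrightarrow R) \to \lnot R) \leftrightarrow (\lnot P \to Q)) \lor (Q \land (P \to P)))):
    ((((Q \leftrightarrow R) \to \lnot R) \leftrightarrow (\lnot P \to Q)) \lor (Q \land (P \to P))): β-rule — branch into (((Q \leftrightarrow R) \to \lnot R) \leftrightarrow (\lnot P \to Q))  //  (Q \land (P \to P)).
      branch 1.1 (add (((Q \leftrightarrow R) \to \lnot R) \leftrightarrow (\lnot P \to Q))):
        (((Q \leftrightarrow R) \to \lnot R) \leftrightarrow (\lnot P \to Q)): β-rule — branch into ((Q \leftrightarrow R) \to \lnot R), (\lnot P \to Q)  //  \lnot ((Q \leftrightarrow R) \to \lnot R), \lnot (\lnot P \to Q).
          branch 1.1.1 (add ((Q \leftrightarrow R) \to \lnot R), (\lnot P \to Q)):
            ((Q \leftrightarrow R) \to \lnot R): β-rule — branch into \lnot (Q \leftrightarrow R)  //  \lnot R.
              branch 1.1.1.1 (add \lnot (Q \leftrightarrow R)):
                (\lnot P \to Q): β-rule — branch into \lnot \lnot P  //  Q.
                  branch 1.1.1.1.1 (add \lnot \lnot P):
                    \lnot (Q \leftrightarrow R): β-rule — branch into Q, \lnot R  //  \lnot Q, R.
                      branch 1.1.1.1.1.1 (add Q, \lnot R):
                        ○ open, literals {P=T, Q=T, R=F}.
                      branch 1.1.1.1.1.2 (add \lnot Q, R):
                        ○ open, literals {P=T, Q=F, R=T}.
                  branch 1.1.1.1.2 (add Q):
                    \lnot (Q \leftrightarrow R): β-rule — branch into Q, \lnot R  //  \lnot Q, R.
                      branch 1.1.1.1.2.1 (add Q, \lnot R):
                        ○ open, literals {Q=T, R=F}.
                      branch 1.1.1.1.2.2 (add \lnot Q, R):
                        × closes — contains both Q and \lnot Q.
              branch 1.1.1.2 (add \lnot R):
                (\lnot P \to Q): β-rule — branch into \lnot \lnot P  //  Q.
                  branch 1.1.1.2.1 (add \lnot \lnot P):
                    ○ open, literals {P=T, R=F}.
                  branch 1.1.1.2.2 (add Q):
                    ○ open, literals {Q=T, R=F}.
          branch 1.1.2 (add \lnot ((Q \leftrightarrow R) \to \lnot R), \lnot (\lnot P \to Q)):
            \lnot ((Q \leftrightarrow R) \to \lnot R): α-rule — add (Q \leftrightarrow R), \lnot \lnot R.
            \lnot (\lnot P \to Q): α-rule — add \lnot P, \lnot Q.
            (Q \leftrightarrow R): β-rule — branch into Q, R  //  \lnot Q, \lnot R.
              branch 1.1.2.1 (add Q, R):
                × closes — contains both Q and \lnot Q.
              branch 1.1.2.2 (add \lnot Q, \lnot R):
                × closes — contains both R and \lnot R.
      branch 1.2 (add (Q \land (P \to P))):
        (Q \land (P \to P)): α-rule — add Q, (P \to P).
        (P \to P): β-rule — branch into \lnot P  //  P.
          branch 1.2.1 (add \lnot P):
            ○ open, literals {P=F, Q=T}.
          branch 1.2.2 (add P):
            ○ open, literals {P=T, Q=T}.
  branch 2 (add Q):
    ○ open, literals {Q=T}.
3 branches closed, 8 open.
An open branch gives a satisfying assignment: P=T, Q=T, R=F.

Satisfiable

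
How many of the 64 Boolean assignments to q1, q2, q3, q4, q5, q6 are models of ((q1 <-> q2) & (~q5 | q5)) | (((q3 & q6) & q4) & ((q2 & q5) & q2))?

33

Initial set: {(((q1 <-> q2) & (~q5 | q5)) | (((q3 & q6) & q4) & ((q2 & q5) & q2)))}.
(((q1 <-> q2) & (~q5 | q5)) | (((q3 & q6) & q4) & ((q2 & q5) & q2))): β-rule — branch into ((q1 <-> q2) & (~q5 | q5))  //  (((q3 & q6) & q4) & ((q2 & q5) & q2)).
  branch 1 (add ((q1 <-> q2) & (~q5 | q5))):
    ((q1 <-> q2) & (~q5 | q5)): α-rule — add (q1 <-> q2), (~q5 | q5).
    (q1 <-> q2): β-rule — branch into q1, q2  //  ~q1, ~q2.
      branch 1.1 (add q1, q2):
        (~q5 | q5): β-rule — branch into ~q5  //  q5.
          branch 1.1.1 (add ~q5):
            ○ open, literals {q1=T, q2=T, q5=F}.
          branch 1.1.2 (add q5):
            ○ open, literals {q1=T, q2=T, q5=T}.
      branch 1.2 (add ~q1, ~q2):
        (~q5 | q5): β-rule — branch into ~q5  //  q5.
          branch 1.2.1 (add ~q5):
            ○ open, literals {q1=F, q2=F, q5=F}.
          branch 1.2.2 (add q5):
            ○ open, literals {q1=F, q2=F, q5=T}.
  branch 2 (add (((q3 & q6) & q4) & ((q2 & q5) & q2))):
    (((q3 & q6) & q4) & ((q2 & q5) & q2)): α-rule — add ((q3 & q6) & q4), ((q2 & q5) & q2).
    ((q3 & q6) & q4): α-rule — add (q3 & q6), q4.
    ((q2 & q5) & q2): α-rule — add (q2 & q5), q2.
    (q3 & q6): α-rule — add q3, q6.
    (q2 & q5): α-rule — add q2, q5.
    ○ open, literals {q2=T, q3=T, q4=T, q5=T, q6=T}.
0 branches closed, 5 open.
Each open branch fixes some atoms; the unmentioned ones are free. Counting distinct full assignments: branch {q1=T, q2=T, q5=F} (q3, q4, q6) contributes 8 new; branch {q1=T, q2=T, q5=T} (q3, q4, q6) contributes 8 new; branch {q1=F, q2=F, q5=F} (q3, q4, q6) contributes 8 new; branch {q1=F, q2=F, q5=T} (q3, q4, q6) contributes 8 new; branch {q2=T, q3=T, q4=T, q5=T, q6=T} (q1) contributes 1 new. Total: 33.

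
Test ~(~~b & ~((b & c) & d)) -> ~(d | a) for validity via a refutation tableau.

Assume the negation and expand:
Initial set: {~(~(~~b & ~((b & c) & d)) -> ~(d | a))}.
~(~(~~b & ~((b & c) & d)) -> ~(d | a)): α-rule — add ~(~~b & ~((b & c) & d)), ~~(d | a).
~(~~b & ~((b & c) & d)): β-rule — branch into ~~~b  //  ~~((b & c) & d).
  branch 1 (add ~~~b):
    ~~~b: drop double negation, giving ~b.
    ~~(d | a): β-rule — branch into d  //  a.
      branch 1.1 (add d):
        ○ open, literals {b=F, d=T}.
      branch 1.2 (add a):
        ○ open, literals {a=T, b=F}.
  branch 2 (add ~~((b & c) & d)):
    ~~((b & c) & d): α-rule — add (b & c), d.
    (b & c): α-rule — add b, c.
    ~~(d | a): β-rule — branch into d  //  a.
      branch 2.1 (add d):
        ○ open, literals {b=T, c=T, d=T}.
      branch 2.2 (add a):
        ○ open, literals {a=T, b=T, c=T, d=T}.
0 branches closed, 4 open.
An open branch gives a countermodel: b=F, d=T (unmentioned atoms arbitrary); under it the original formula is false.

Not valid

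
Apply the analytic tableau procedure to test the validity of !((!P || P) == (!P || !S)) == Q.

Not valid

Assume the negation and expand:
Initial set: {!(!((!P || P) == (!P || !S)) == Q)}.
!(!((!P || P) == (!P || !S)) == Q): β-rule — branch into !((!P || P) == (!P || !S)), !Q  //  !!((!P || P) == (!P || !S)), Q.
  branch 1 (add !((!P || P) == (!P || !S)), !Q):
    !((!P || P) == (!P || !S)): β-rule — branch into (!P || P), !(!P || !S)  //  !(!P || P), (!P || !S).
      branch 1.1 (add (!P || P), !(!P || !S)):
        !(!P || !S): α-rule — add !!P, !!S.
        (!P || P): β-rule — branch into !P  //  P.
          branch 1.1.1 (add !P):
            × closes — contains both P and !P.
          branch 1.1.2 (add P):
            ○ open, literals {P=true, Q=false, S=true}.
      branch 1.2 (add !(!P || P), (!P || !S)):
        !(!P || P): α-rule — add !!P, !P.
        × closes — contains both P and !P.
  branch 2 (add !!((!P || P) == (!P || !S)), Q):
    !!((!P || P) == (!P || !S)): β-rule — branch into (!P || P), (!P || !S)  //  !(!P || P), !(!P || !S).
      branch 2.1 (add (!P || P), (!P || !S)):
        (!P || P): β-rule — branch into !P  //  P.
          branch 2.1.1 (add !P):
            (!P || !S): β-rule — branch into !P  //  !S.
              branch 2.1.1.1 (add !P):
                ○ open, literals {P=false, Q=true}.
              branch 2.1.1.2 (add !S):
                ○ open, literals {P=false, Q=true, S=false}.
          branch 2.1.2 (add P):
            (!P || !S): β-rule — branch into !P  //  !S.
              branch 2.1.2.1 (add !P):
                × closes — contains both P and !P.
              branch 2.1.2.2 (add !S):
                ○ open, literals {P=true, Q=true, S=false}.
      branch 2.2 (add !(!P || P), !(!P || !S)):
        !(!P || P): α-rule — add !!P, !P.
        × closes — contains both P and !P.
4 branches closed, 4 open.
An open branch gives a countermodel: P=true, Q=false, S=true (unmentioned atoms arbitrary); under it the original formula is false.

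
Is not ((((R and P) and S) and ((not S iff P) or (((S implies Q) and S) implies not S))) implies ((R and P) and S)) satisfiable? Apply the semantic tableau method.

Initial set: {not ((((R and P) and S) and ((not S iff P) or (((S implies Q) and S) implies not S))) implies ((R and P) and S))}.
not ((((R and P) and S) and ((not S iff P) or (((S implies Q) and S) implies not S))) implies ((R and P) and S)): α-rule — add (((R and P) and S) and ((not S iff P) or (((S implies Q) and S) implies not S))), not ((R and P) and S).
(((R and P) and S) and ((not S iff P) or (((S implies Q) and S) implies not S))): α-rule — add ((R and P) and S), ((not S iff P) or (((S implies Q) and S) implies not S)).
((R and P) and S): α-rule — add (R and P), S.
(R and P): α-rule — add R, P.
not ((R and P) and S): β-rule — branch into not (R and P)  //  not S.
  branch 1 (add not (R and P)):
    ((not S iff P) or (((S implies Q) and S) implies not S)): β-rule — branch into (not S iff P)  //  (((S implies Q) and S) implies not S).
      branch 1.1 (add (not S iff P)):
        not (R and P): β-rule — branch into not R  //  not P.
          branch 1.1.1 (add not R):
            × closes — contains both R and not R.
          branch 1.1.2 (add not P):
            × closes — contains both P and not P.
      branch 1.2 (add (((S implies Q) and S) implies not S)):
        not (R and P): β-rule — branch into not R  //  not P.
          branch 1.2.1 (add not R):
            × closes — contains both R and not R.
          branch 1.2.2 (add not P):
            × closes — contains both P and not P.
  branch 2 (add not S):
    × closes — contains both S and not S.
All 5 branches close.
Every branch closed; the formula is unsatisfiable.

Unsatisfiable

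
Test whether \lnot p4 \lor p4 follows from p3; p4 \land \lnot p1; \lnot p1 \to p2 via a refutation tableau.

Initial set: {p3; (p4 \land \lnot p1); (\lnot p1 \to p2); \lnot (\lnot p4 \lor p4)}.
(p4 \land \lnot p1): α-rule — add p4, \lnot p1.
\lnot (\lnot p4 \lor p4): α-rule — add \lnot \lnot p4, \lnot p4.
× closes — contains both p4 and \lnot p4.
All 1 branch closes.
Every branch closed, so the premises entail the conclusion.

Yes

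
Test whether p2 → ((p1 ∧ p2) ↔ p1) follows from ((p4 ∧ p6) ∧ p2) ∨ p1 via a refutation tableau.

Initial set: {(((p4 ∧ p6) ∧ p2) ∨ p1); ¬(p2 → ((p1 ∧ p2) ↔ p1))}.
¬(p2 → ((p1 ∧ p2) ↔ p1)): α-rule — add p2, ¬((p1 ∧ p2) ↔ p1).
(((p4 ∧ p6) ∧ p2) ∨ p1): β-rule — branch into ((p4 ∧ p6) ∧ p2)  //  p1.
  branch 1 (add ((p4 ∧ p6) ∧ p2)):
    ((p4 ∧ p6) ∧ p2): α-rule — add (p4 ∧ p6), p2.
    (p4 ∧ p6): α-rule — add p4, p6.
    ¬((p1 ∧ p2) ↔ p1): β-rule — branch into (p1 ∧ p2), ¬p1  //  ¬(p1 ∧ p2), p1.
      branch 1.1 (add (p1 ∧ p2), ¬p1):
        (p1 ∧ p2): α-rule — add p1, p2.
        × closes — contains both p1 and ¬p1.
      branch 1.2 (add ¬(p1 ∧ p2), p1):
        ¬(p1 ∧ p2): β-rule — branch into ¬p1  //  ¬p2.
          branch 1.2.1 (add ¬p1):
            × closes — contains both p1 and ¬p1.
          branch 1.2.2 (add ¬p2):
            × closes — contains both p2 and ¬p2.
  branch 2 (add p1):
    ¬((p1 ∧ p2) ↔ p1): β-rule — branch into (p1 ∧ p2), ¬p1  //  ¬(p1 ∧ p2), p1.
      branch 2.1 (add (p1 ∧ p2), ¬p1):
        × closes — contains both p1 and ¬p1.
      branch 2.2 (add ¬(p1 ∧ p2), p1):
        ¬(p1 ∧ p2): β-rule — branch into ¬p1  //  ¬p2.
          branch 2.2.1 (add ¬p1):
            × closes — contains both p1 and ¬p1.
          branch 2.2.2 (add ¬p2):
            × closes — contains both p2 and ¬p2.
All 6 branches close.
Every branch closed, so the premises entail the conclusion.

Yes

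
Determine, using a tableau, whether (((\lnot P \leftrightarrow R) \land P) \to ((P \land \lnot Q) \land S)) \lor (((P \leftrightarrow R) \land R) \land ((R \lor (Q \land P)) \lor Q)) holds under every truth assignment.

Not valid

Assume the negation and expand:
Initial set: {F ((((\lnot P \leftrightarrow R) \land P) \to ((P \land \lnot Q) \land S)) \lor (((P \leftrightarrow R) \land R) \land ((R \lor (Q \land P)) \lor Q)))}.
F ((((\lnot P \leftrightarrow R) \land P) \to ((P \land \lnot Q) \land S)) \lor (((P \leftrightarrow R) \land R) \land ((R \lor (Q \land P)) \lor Q))): α-rule — add F (((\lnot P \leftrightarrow R) \land P) \to ((P \land \lnot Q) \land S)), F (((P \leftrightarrow R) \land R) \land ((R \lor (Q \land P)) \lor Q)).
F (((\lnot P \leftrightarrow R) \land P) \to ((P \land \lnot Q) \land S)): α-rule — add T ((\lnot P \leftrightarrow R) \land P), F ((P \land \lnot Q) \land S).
T ((\lnot P \leftrightarrow R) \land P): α-rule — add T (\lnot P \leftrightarrow R), T P.
F (((P \leftrightarrow R) \land R) \land ((R \lor (Q \land P)) \lor Q)): β-rule — branch into F ((P \leftrightarrow R) \land R)  //  F ((R \lor (Q \land P)) \lor Q).
  branch 1 (add F ((P \leftrightarrow R) \land R)):
    F ((P \land \lnot Q) \land S): β-rule — branch into F (P \land \lnot Q)  //  F S.
      branch 1.1 (add F (P \land \lnot Q)):
        T (\lnot P \leftrightarrow R): β-rule — branch into T \lnot P, T R  //  F \lnot P, F R.
          branch 1.1.1 (add T \lnot P, T R):
            × closes — contains both P and \lnot P.
          branch 1.1.2 (add F \lnot P, F R):
            F ((P \leftrightarrow R) \land R): β-rule — branch into F (P \leftrightarrow R)  //  F R.
              branch 1.1.2.1 (add F (P \leftrightarrow R)):
                F (P \land \lnot Q): β-rule — branch into F P  //  F \lnot Q.
                  branch 1.1.2.1.1 (add F P):
                    × closes — contains both P and \lnot P.
                  branch 1.1.2.1.2 (add F \lnot Q):
                    F (P \leftrightarrow R): β-rule — branch into T P, F R  //  F P, T R.
                      branch 1.1.2.1.2.1 (add T P, F R):
                        ○ open, literals {P=1, Q=1, R=0}.
                      branch 1.1.2.1.2.2 (add F P, T R):
                        × closes — contains both P and \lnot P.
              branch 1.1.2.2 (add F R):
                F (P \land \lnot Q): β-rule — branch into F P  //  F \lnot Q.
                  branch 1.1.2.2.1 (add F P):
                    × closes — contains both P and \lnot P.
                  branch 1.1.2.2.2 (add F \lnot Q):
                    ○ open, literals {P=1, Q=1, R=0}.
      branch 1.2 (add F S):
        T (\lnot P \leftrightarrow R): β-rule — branch into T \lnot P, T R  //  F \lnot P, F R.
          branch 1.2.1 (add T \lnot P, T R):
            × closes — contains both P and \lnot P.
          branch 1.2.2 (add F \lnot P, F R):
            F ((P \leftrightarrow R) \land R): β-rule — branch into F (P \leftrightarrow R)  //  F R.
              branch 1.2.2.1 (add F (P \leftrightarrow R)):
                F (P \leftrightarrow R): β-rule — branch into T P, F R  //  F P, T R.
                  branch 1.2.2.1.1 (add T P, F R):
                    ○ open, literals {P=1, R=0, S=0}.
                  branch 1.2.2.1.2 (add F P, T R):
                    × closes — contains both P and \lnot P.
              branch 1.2.2.2 (add F R):
                ○ open, literals {P=1, R=0, S=0}.
  branch 2 (add F ((R \lor (Q \land P)) \lor Q)):
    F ((R \lor (Q \land P)) \lor Q): α-rule — add F (R \lor (Q \land P)), F Q.
    F (R \lor (Q \land P)): α-rule — add F R, F (Q \land P).
    F ((P \land \lnot Q) \land S): β-rule — branch into F (P \land \lnot Q)  //  F S.
      branch 2.1 (add F (P \land \lnot Q)):
        T (\lnot P \leftrightarrow R): β-rule — branch into T \lnot P, T R  //  F \lnot P, F R.
          branch 2.1.1 (add T \lnot P, T R):
            × closes — contains both P and \lnot P.
          branch 2.1.2 (add F \lnot P, F R):
            F (Q \land P): β-rule — branch into F Q  //  F P.
              branch 2.1.2.1 (add F Q):
                F (P \land \lnot Q): β-rule — branch into F P  //  F \lnot Q.
                  branch 2.1.2.1.1 (add F P):
                    × closes — contains both P and \lnot P.
                  branch 2.1.2.1.2 (add F \lnot Q):
                    × closes — contains both Q and \lnot Q.
              branch 2.1.2.2 (add F P):
                × closes — contains both P and \lnot P.
      branch 2.2 (add F S):
        T (\lnot P \leftrightarrow R): β-rule — branch into T \lnot P, T R  //  F \lnot P, F R.
          branch 2.2.1 (add T \lnot P, T R):
            × closes — contains both P and \lnot P.
          branch 2.2.2 (add F \lnot P, F R):
            F (Q \land P): β-rule — branch into F Q  //  F P.
              branch 2.2.2.1 (add F Q):
                ○ open, literals {P=1, Q=0, R=0, S=0}.
              branch 2.2.2.2 (add F P):
                × closes — contains both P and \lnot P.
12 branches closed, 5 open.
An open branch gives a countermodel: P=1, Q=1, R=0 (unmentioned atoms arbitrary); under it the original formula is false.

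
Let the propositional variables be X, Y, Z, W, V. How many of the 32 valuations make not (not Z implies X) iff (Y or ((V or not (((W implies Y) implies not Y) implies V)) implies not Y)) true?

8

Initial set: {T (not (not Z implies X) iff (Y or ((V or not (((W implies Y) implies not Y) implies V)) implies not Y)))}.
T (not (not Z implies X) iff (Y or ((V or not (((W implies Y) implies not Y) implies V)) implies not Y))): β-rule — branch into T not (not Z implies X), T (Y or ((V or not (((W implies Y) implies not Y) implies V)) implies not Y))  //  F not (not Z implies X), F (Y or ((V or not (((W implies Y) implies not Y) implies V)) implies not Y)).
  branch 1 (add T not (not Z implies X), T (Y or ((V or not (((W implies Y) implies not Y) implies V)) implies not Y))):
    T not (not Z implies X): α-rule — add T not Z, F X.
    T (Y or ((V or not (((W implies Y) implies not Y) implies V)) implies not Y)): β-rule — branch into T Y  //  T ((V or not (((W implies Y) implies not Y) implies V)) implies not Y).
      branch 1.1 (add T Y):
        ○ open, literals {X=false, Y=true, Z=false}.
      branch 1.2 (add T ((V or not (((W implies Y) implies not Y) implies V)) implies not Y)):
        T ((V or not (((W implies Y) implies not Y) implies V)) implies not Y): β-rule — branch into F (V or not (((W implies Y) implies not Y) implies V))  //  T not Y.
          branch 1.2.1 (add F (V or not (((W implies Y) implies not Y) implies V))):
            F (V or not (((W implies Y) implies not Y) implies V)): α-rule — add F V, F not (((W implies Y) implies not Y) implies V).
            F not (((W implies Y) implies not Y) implies V): β-rule — branch into F ((W implies Y) implies not Y)  //  T V.
              branch 1.2.1.1 (add F ((W implies Y) implies not Y)):
                F ((W implies Y) implies not Y): α-rule — add T (W implies Y), F not Y.
                T (W implies Y): β-rule — branch into F W  //  T Y.
                  branch 1.2.1.1.1 (add F W):
                    ○ open, literals {V=false, W=false, X=false, Y=true, Z=false}.
                  branch 1.2.1.1.2 (add T Y):
                    ○ open, literals {V=false, X=false, Y=true, Z=false}.
              branch 1.2.1.2 (add T V):
                × closes — contains both V and not V.
          branch 1.2.2 (add T not Y):
            ○ open, literals {X=false, Y=false, Z=false}.
  branch 2 (add F not (not Z implies X), F (Y or ((V or not (((W implies Y) implies not Y) implies V)) implies not Y))):
    F (Y or ((V or not (((W implies Y) implies not Y) implies V)) implies not Y)): α-rule — add F Y, F ((V or not (((W implies Y) implies not Y) implies V)) implies not Y).
    F ((V or not (((W implies Y) implies not Y) implies V)) implies not Y): α-rule — add T (V or not (((W implies Y) implies not Y) implies V)), F not Y.
    × closes — contains both Y and not Y.
2 branches closed, 4 open.
Each open branch fixes some atoms; the unmentioned ones are free. Counting distinct full assignments: branch {X=false, Y=true, Z=false} (W, V) contributes 4 new; branch {V=false, W=false, X=false, Y=true, Z=false} (none free) contributes 0 new; branch {V=false, X=false, Y=true, Z=false} (W) contributes 0 new; branch {X=false, Y=false, Z=false} (W, V) contributes 4 new. Total: 8.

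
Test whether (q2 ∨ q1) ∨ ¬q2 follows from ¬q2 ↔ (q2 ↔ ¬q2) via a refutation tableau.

Yes

Initial set: {(¬q2 ↔ (q2 ↔ ¬q2)); ¬((q2 ∨ q1) ∨ ¬q2)}.
¬((q2 ∨ q1) ∨ ¬q2): α-rule — add ¬(q2 ∨ q1), ¬¬q2.
¬(q2 ∨ q1): α-rule — add ¬q2, ¬q1.
× closes — contains both q2 and ¬q2.
All 1 branch closes.
Every branch closed, so the premises entail the conclusion.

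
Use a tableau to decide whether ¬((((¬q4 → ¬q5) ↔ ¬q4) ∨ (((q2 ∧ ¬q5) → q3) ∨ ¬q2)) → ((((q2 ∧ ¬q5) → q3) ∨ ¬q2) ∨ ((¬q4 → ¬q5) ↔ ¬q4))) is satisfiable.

Initial set: {¬((((¬q4 → ¬q5) ↔ ¬q4) ∨ (((q2 ∧ ¬q5) → q3) ∨ ¬q2)) → ((((q2 ∧ ¬q5) → q3) ∨ ¬q2) ∨ ((¬q4 → ¬q5) ↔ ¬q4)))}.
¬((((¬q4 → ¬q5) ↔ ¬q4) ∨ (((q2 ∧ ¬q5) → q3) ∨ ¬q2)) → ((((q2 ∧ ¬q5) → q3) ∨ ¬q2) ∨ ((¬q4 → ¬q5) ↔ ¬q4))): α-rule — add (((¬q4 → ¬q5) ↔ ¬q4) ∨ (((q2 ∧ ¬q5) → q3) ∨ ¬q2)), ¬((((q2 ∧ ¬q5) → q3) ∨ ¬q2) ∨ ((¬q4 → ¬q5) ↔ ¬q4)).
¬((((q2 ∧ ¬q5) → q3) ∨ ¬q2) ∨ ((¬q4 → ¬q5) ↔ ¬q4)): α-rule — add ¬(((q2 ∧ ¬q5) → q3) ∨ ¬q2), ¬((¬q4 → ¬q5) ↔ ¬q4).
¬(((q2 ∧ ¬q5) → q3) ∨ ¬q2): α-rule — add ¬((q2 ∧ ¬q5) → q3), ¬¬q2.
¬((q2 ∧ ¬q5) → q3): α-rule — add (q2 ∧ ¬q5), ¬q3.
(q2 ∧ ¬q5): α-rule — add q2, ¬q5.
(((¬q4 → ¬q5) ↔ ¬q4) ∨ (((q2 ∧ ¬q5) → q3) ∨ ¬q2)): β-rule — branch into ((¬q4 → ¬q5) ↔ ¬q4)  //  (((q2 ∧ ¬q5) → q3) ∨ ¬q2).
  branch 1 (add ((¬q4 → ¬q5) ↔ ¬q4)):
    ¬((¬q4 → ¬q5) ↔ ¬q4): β-rule — branch into (¬q4 → ¬q5), ¬¬q4  //  ¬(¬q4 → ¬q5), ¬q4.
      branch 1.1 (add (¬q4 → ¬q5), ¬¬q4):
        ((¬q4 → ¬q5) ↔ ¬q4): β-rule — branch into (¬q4 → ¬q5), ¬q4  //  ¬(¬q4 → ¬q5), ¬¬q4.
          branch 1.1.1 (add (¬q4 → ¬q5), ¬q4):
            × closes — contains both q4 and ¬q4.
          branch 1.1.2 (add ¬(¬q4 → ¬q5), ¬¬q4):
            ¬(¬q4 → ¬q5): α-rule — add ¬q4, ¬¬q5.
            × closes — contains both q4 and ¬q4.
      branch 1.2 (add ¬(¬q4 → ¬q5), ¬q4):
        ¬(¬q4 → ¬q5): α-rule — add ¬q4, ¬¬q5.
        × closes — contains both q5 and ¬q5.
  branch 2 (add (((q2 ∧ ¬q5) → q3) ∨ ¬q2)):
    ¬((¬q4 → ¬q5) ↔ ¬q4): β-rule — branch into (¬q4 → ¬q5), ¬¬q4  //  ¬(¬q4 → ¬q5), ¬q4.
      branch 2.1 (add (¬q4 → ¬q5), ¬¬q4):
        (((q2 ∧ ¬q5) → q3) ∨ ¬q2): β-rule — branch into ((q2 ∧ ¬q5) → q3)  //  ¬q2.
          branch 2.1.1 (add ((q2 ∧ ¬q5) → q3)):
            (¬q4 → ¬q5): β-rule — branch into ¬¬q4  //  ¬q5.
              branch 2.1.1.1 (add ¬¬q4):
                ((q2 ∧ ¬q5) → q3): β-rule — branch into ¬(q2 ∧ ¬q5)  //  q3.
                  branch 2.1.1.1.1 (add ¬(q2 ∧ ¬q5)):
                    ¬(q2 ∧ ¬q5): β-rule — branch into ¬q2  //  ¬¬q5.
                      branch 2.1.1.1.1.1 (add ¬q2):
                        × closes — contains both q2 and ¬q2.
                      branch 2.1.1.1.1.2 (add ¬¬q5):
                        × closes — contains both q5 and ¬q5.
                  branch 2.1.1.1.2 (add q3):
                    × closes — contains both q3 and ¬q3.
              branch 2.1.1.2 (add ¬q5):
                ((q2 ∧ ¬q5) → q3): β-rule — branch into ¬(q2 ∧ ¬q5)  //  q3.
                  branch 2.1.1.2.1 (add ¬(q2 ∧ ¬q5)):
                    ¬(q2 ∧ ¬q5): β-rule — branch into ¬q2  //  ¬¬q5.
                      branch 2.1.1.2.1.1 (add ¬q2):
                        × closes — contains both q2 and ¬q2.
                      branch 2.1.1.2.1.2 (add ¬¬q5):
                        × closes — contains both q5 and ¬q5.
                  branch 2.1.1.2.2 (add q3):
                    × closes — contains both q3 and ¬q3.
          branch 2.1.2 (add ¬q2):
            × closes — contains both q2 and ¬q2.
      branch 2.2 (add ¬(¬q4 → ¬q5), ¬q4):
        ¬(¬q4 → ¬q5): α-rule — add ¬q4, ¬¬q5.
        × closes — contains both q5 and ¬q5.
All 11 branches close.
Every branch closed; the formula is unsatisfiable.

Unsatisfiable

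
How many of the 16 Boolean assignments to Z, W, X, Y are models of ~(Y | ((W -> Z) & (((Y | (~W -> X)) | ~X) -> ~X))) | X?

Initial set: {(~(Y | ((W -> Z) & (((Y | (~W -> X)) | ~X) -> ~X))) | X)}.
(~(Y | ((W -> Z) & (((Y | (~W -> X)) | ~X) -> ~X))) | X): β-rule — branch into ~(Y | ((W -> Z) & (((Y | (~W -> X)) | ~X) -> ~X)))  //  X.
  branch 1 (add ~(Y | ((W -> Z) & (((Y | (~W -> X)) | ~X) -> ~X)))):
    ~(Y | ((W -> Z) & (((Y | (~W -> X)) | ~X) -> ~X))): α-rule — add ~Y, ~((W -> Z) & (((Y | (~W -> X)) | ~X) -> ~X)).
    ~((W -> Z) & (((Y | (~W -> X)) | ~X) -> ~X)): β-rule — branch into ~(W -> Z)  //  ~(((Y | (~W -> X)) | ~X) -> ~X).
      branch 1.1 (add ~(W -> Z)):
        ~(W -> Z): α-rule — add W, ~Z.
        ○ open, literals {W=true, Y=false, Z=false}.
      branch 1.2 (add ~(((Y | (~W -> X)) | ~X) -> ~X)):
        ~(((Y | (~W -> X)) | ~X) -> ~X): α-rule — add ((Y | (~W -> X)) | ~X), ~~X.
        ((Y | (~W -> X)) | ~X): β-rule — branch into (Y | (~W -> X))  //  ~X.
          branch 1.2.1 (add (Y | (~W -> X))):
            (Y | (~W -> X)): β-rule — branch into Y  //  (~W -> X).
              branch 1.2.1.1 (add Y):
                × closes — contains both Y and ~Y.
              branch 1.2.1.2 (add (~W -> X)):
                (~W -> X): β-rule — branch into ~~W  //  X.
                  branch 1.2.1.2.1 (add ~~W):
                    ○ open, literals {W=true, X=true, Y=false}.
                  branch 1.2.1.2.2 (add X):
                    ○ open, literals {X=true, Y=false}.
          branch 1.2.2 (add ~X):
            × closes — contains both X and ~X.
  branch 2 (add X):
    ○ open, literals {X=true}.
2 branches closed, 4 open.
Each open branch fixes some atoms; the unmentioned ones are free. Counting distinct full assignments: branch {W=true, Y=false, Z=false} (X) contributes 2 new; branch {W=true, X=true, Y=false} (Z) contributes 1 new; branch {X=true, Y=false} (Z, W) contributes 2 new; branch {X=true} (Z, W, Y) contributes 4 new. Total: 9.

9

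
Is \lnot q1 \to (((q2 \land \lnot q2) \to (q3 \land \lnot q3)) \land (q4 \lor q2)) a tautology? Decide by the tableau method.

Assume the negation and expand:
Initial set: {\lnot (\lnot q1 \to (((q2 \land \lnot q2) \to (q3 \land \lnot q3)) \land (q4 \lor q2)))}.
\lnot (\lnot q1 \to (((q2 \land \lnot q2) \to (q3 \land \lnot q3)) \land (q4 \lor q2))): α-rule — add \lnot q1, \lnot (((q2 \land \lnot q2) \to (q3 \land \lnot q3)) \land (q4 \lor q2)).
\lnot (((q2 \land \lnot q2) \to (q3 \land \lnot q3)) \land (q4 \lor q2)): β-rule — branch into \lnot ((q2 \land \lnot q2) \to (q3 \land \lnot q3))  //  \lnot (q4 \lor q2).
  branch 1 (add \lnot ((q2 \land \lnot q2) \to (q3 \land \lnot q3))):
    \lnot ((q2 \land \lnot q2) \to (q3 \land \lnot q3)): α-rule — add (q2 \land \lnot q2), \lnot (q3 \land \lnot q3).
    (q2 \land \lnot q2): α-rule — add q2, \lnot q2.
    × closes — contains both q2 and \lnot q2.
  branch 2 (add \lnot (q4 \lor q2)):
    \lnot (q4 \lor q2): α-rule — add \lnot q4, \lnot q2.
    ○ open, literals {q1=false, q2=false, q4=false}.
1 branch closed, 1 open.
An open branch gives a countermodel: q1=false, q2=false, q4=false (unmentioned atoms arbitrary); under it the original formula is false.

Not valid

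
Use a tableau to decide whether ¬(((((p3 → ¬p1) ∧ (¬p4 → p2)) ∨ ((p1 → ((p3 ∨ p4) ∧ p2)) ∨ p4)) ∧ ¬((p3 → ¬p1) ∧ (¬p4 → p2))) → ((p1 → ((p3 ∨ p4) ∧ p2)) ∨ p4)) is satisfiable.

Unsatisfiable

Initial set: {T ¬(((((p3 → ¬p1) ∧ (¬p4 → p2)) ∨ ((p1 → ((p3 ∨ p4) ∧ p2)) ∨ p4)) ∧ ¬((p3 → ¬p1) ∧ (¬p4 → p2))) → ((p1 → ((p3 ∨ p4) ∧ p2)) ∨ p4))}.
T ¬(((((p3 → ¬p1) ∧ (¬p4 → p2)) ∨ ((p1 → ((p3 ∨ p4) ∧ p2)) ∨ p4)) ∧ ¬((p3 → ¬p1) ∧ (¬p4 → p2))) → ((p1 → ((p3 ∨ p4) ∧ p2)) ∨ p4)): α-rule — add T ((((p3 → ¬p1) ∧ (¬p4 → p2)) ∨ ((p1 → ((p3 ∨ p4) ∧ p2)) ∨ p4)) ∧ ¬((p3 → ¬p1) ∧ (¬p4 → p2))), F ((p1 → ((p3 ∨ p4) ∧ p2)) ∨ p4).
T ((((p3 → ¬p1) ∧ (¬p4 → p2)) ∨ ((p1 → ((p3 ∨ p4) ∧ p2)) ∨ p4)) ∧ ¬((p3 → ¬p1) ∧ (¬p4 → p2))): α-rule — add T (((p3 → ¬p1) ∧ (¬p4 → p2)) ∨ ((p1 → ((p3 ∨ p4) ∧ p2)) ∨ p4)), T ¬((p3 → ¬p1) ∧ (¬p4 → p2)).
F ((p1 → ((p3 ∨ p4) ∧ p2)) ∨ p4): α-rule — add F (p1 → ((p3 ∨ p4) ∧ p2)), F p4.
F (p1 → ((p3 ∨ p4) ∧ p2)): α-rule — add T p1, F ((p3 ∨ p4) ∧ p2).
T (((p3 → ¬p1) ∧ (¬p4 → p2)) ∨ ((p1 → ((p3 ∨ p4) ∧ p2)) ∨ p4)): β-rule — branch into T ((p3 → ¬p1) ∧ (¬p4 → p2))  //  T ((p1 → ((p3 ∨ p4) ∧ p2)) ∨ p4).
  branch 1 (add T ((p3 → ¬p1) ∧ (¬p4 → p2))):
    T ((p3 → ¬p1) ∧ (¬p4 → p2)): α-rule — add T (p3 → ¬p1), T (¬p4 → p2).
    T ¬((p3 → ¬p1) ∧ (¬p4 → p2)): β-rule — branch into F (p3 → ¬p1)  //  F (¬p4 → p2).
      branch 1.1 (add F (p3 → ¬p1)):
        F (p3 → ¬p1): α-rule — add T p3, F ¬p1.
        F ((p3 ∨ p4) ∧ p2): β-rule — branch into F (p3 ∨ p4)  //  F p2.
          branch 1.1.1 (add F (p3 ∨ p4)):
            F (p3 ∨ p4): α-rule — add F p3, F p4.
            × closes — contains both p3 and ¬p3.
          branch 1.1.2 (add F p2):
            T (p3 → ¬p1): β-rule — branch into F p3  //  T ¬p1.
              branch 1.1.2.1 (add F p3):
                × closes — contains both p3 and ¬p3.
              branch 1.1.2.2 (add T ¬p1):
                × closes — contains both p1 and ¬p1.
      branch 1.2 (add F (¬p4 → p2)):
        F (¬p4 → p2): α-rule — add T ¬p4, F p2.
        F ((p3 ∨ p4) ∧ p2): β-rule — branch into F (p3 ∨ p4)  //  F p2.
          branch 1.2.1 (add F (p3 ∨ p4)):
            F (p3 ∨ p4): α-rule — add F p3, F p4.
            T (p3 → ¬p1): β-rule — branch into F p3  //  T ¬p1.
              branch 1.2.1.1 (add F p3):
                T (¬p4 → p2): β-rule — branch into F ¬p4  //  T p2.
                  branch 1.2.1.1.1 (add F ¬p4):
                    × closes — contains both p4 and ¬p4.
                  branch 1.2.1.1.2 (add T p2):
                    × closes — contains both p2 and ¬p2.
              branch 1.2.1.2 (add T ¬p1):
                × closes — contains both p1 and ¬p1.
          branch 1.2.2 (add F p2):
            T (p3 → ¬p1): β-rule — branch into F p3  //  T ¬p1.
              branch 1.2.2.1 (add F p3):
                T (¬p4 → p2): β-rule — branch into F ¬p4  //  T p2.
                  branch 1.2.2.1.1 (add F ¬p4):
                    × closes — contains both p4 and ¬p4.
                  branch 1.2.2.1.2 (add T p2):
                    × closes — contains both p2 and ¬p2.
              branch 1.2.2.2 (add T ¬p1):
                × closes — contains both p1 and ¬p1.
  branch 2 (add T ((p1 → ((p3 ∨ p4) ∧ p2)) ∨ p4)):
    T ¬((p3 → ¬p1) ∧ (¬p4 → p2)): β-rule — branch into F (p3 → ¬p1)  //  F (¬p4 → p2).
      branch 2.1 (add F (p3 → ¬p1)):
        F (p3 → ¬p1): α-rule — add T p3, F ¬p1.
        F ((p3 ∨ p4) ∧ p2): β-rule — branch into F (p3 ∨ p4)  //  F p2.
          branch 2.1.1 (add F (p3 ∨ p4)):
            F (p3 ∨ p4): α-rule — add F p3, F p4.
            × closes — contains both p3 and ¬p3.
          branch 2.1.2 (add F p2):
            T ((p1 → ((p3 ∨ p4) ∧ p2)) ∨ p4): β-rule — branch into T (p1 → ((p3 ∨ p4) ∧ p2))  //  T p4.
              branch 2.1.2.1 (add T (p1 → ((p3 ∨ p4) ∧ p2))):
                T (p1 → ((p3 ∨ p4) ∧ p2)): β-rule — branch into F p1  //  T ((p3 ∨ p4) ∧ p2).
                  branch 2.1.2.1.1 (add F p1):
                    × closes — contains both p1 and ¬p1.
                  branch 2.1.2.1.2 (add T ((p3 ∨ p4) ∧ p2)):
                    T ((p3 ∨ p4) ∧ p2): α-rule — add T (p3 ∨ p4), T p2.
                    × closes — contains both p2 and ¬p2.
              branch 2.1.2.2 (add T p4):
                × closes — contains both p4 and ¬p4.
      branch 2.2 (add F (¬p4 → p2)):
        F (¬p4 → p2): α-rule — add T ¬p4, F p2.
        F ((p3 ∨ p4) ∧ p2): β-rule — branch into F (p3 ∨ p4)  //  F p2.
          branch 2.2.1 (add F (p3 ∨ p4)):
            F (p3 ∨ p4): α-rule — add F p3, F p4.
            T ((p1 → ((p3 ∨ p4) ∧ p2)) ∨ p4): β-rule — branch into T (p1 → ((p3 ∨ p4) ∧ p2))  //  T p4.
              branch 2.2.1.1 (add T (p1 → ((p3 ∨ p4) ∧ p2))):
                T (p1 → ((p3 ∨ p4) ∧ p2)): β-rule — branch into F p1  //  T ((p3 ∨ p4) ∧ p2).
                  branch 2.2.1.1.1 (add F p1):
                    × closes — contains both p1 and ¬p1.
                  branch 2.2.1.1.2 (add T ((p3 ∨ p4) ∧ p2)):
                    T ((p3 ∨ p4) ∧ p2): α-rule — add T (p3 ∨ p4), T p2.
                    × closes — contains both p2 and ¬p2.
              branch 2.2.1.2 (add T p4):
                × closes — contains both p4 and ¬p4.
          branch 2.2.2 (add F p2):
            T ((p1 → ((p3 ∨ p4) ∧ p2)) ∨ p4): β-rule — branch into T (p1 → ((p3 ∨ p4) ∧ p2))  //  T p4.
              branch 2.2.2.1 (add T (p1 → ((p3 ∨ p4) ∧ p2))):
                T (p1 → ((p3 ∨ p4) ∧ p2)): β-rule — branch into F p1  //  T ((p3 ∨ p4) ∧ p2).
                  branch 2.2.2.1.1 (add F p1):
                    × closes — contains both p1 and ¬p1.
                  branch 2.2.2.1.2 (add T ((p3 ∨ p4) ∧ p2)):
                    T ((p3 ∨ p4) ∧ p2): α-rule — add T (p3 ∨ p4), T p2.
                    × closes — contains both p2 and ¬p2.
              branch 2.2.2.2 (add T p4):
                × closes — contains both p4 and ¬p4.
All 19 branches close.
Every branch closed; the formula is unsatisfiable.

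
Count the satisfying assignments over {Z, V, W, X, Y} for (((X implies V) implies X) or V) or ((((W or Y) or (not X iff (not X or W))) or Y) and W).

28

Initial set: {T ((((X implies V) implies X) or V) or ((((W or Y) or (not X iff (not X or W))) or Y) and W))}.
T ((((X implies V) implies X) or V) or ((((W or Y) or (not X iff (not X or W))) or Y) and W)): β-rule — branch into T (((X implies V) implies X) or V)  //  T ((((W or Y) or (not X iff (not X or W))) or Y) and W).
  branch 1 (add T (((X implies V) implies X) or V)):
    T (((X implies V) implies X) or V): β-rule — branch into T ((X implies V) implies X)  //  T V.
      branch 1.1 (add T ((X implies V) implies X)):
        T ((X implies V) implies X): β-rule — branch into F (X implies V)  //  T X.
          branch 1.1.1 (add F (X implies V)):
            F (X implies V): α-rule — add T X, F V.
            ○ open, literals {V=false, X=true}.
          branch 1.1.2 (add T X):
            ○ open, literals {X=true}.
      branch 1.2 (add T V):
        ○ open, literals {V=true}.
  branch 2 (add T ((((W or Y) or (not X iff (not X or W))) or Y) and W)):
    T ((((W or Y) or (not X iff (not X or W))) or Y) and W): α-rule — add T (((W or Y) or (not X iff (not X or W))) or Y), T W.
    T (((W or Y) or (not X iff (not X or W))) or Y): β-rule — branch into T ((W or Y) or (not X iff (not X or W)))  //  T Y.
      branch 2.1 (add T ((W or Y) or (not X iff (not X or W)))):
        T ((W or Y) or (not X iff (not X or W))): β-rule — branch into T (W or Y)  //  T (not X iff (not X or W)).
          branch 2.1.1 (add T (W or Y)):
            T (W or Y): β-rule — branch into T W  //  T Y.
              branch 2.1.1.1 (add T W):
                ○ open, literals {W=true}.
              branch 2.1.1.2 (add T Y):
                ○ open, literals {W=true, Y=true}.
          branch 2.1.2 (add T (not X iff (not X or W))):
            T (not X iff (not X or W)): β-rule — branch into T not X, T (not X or W)  //  F not X, F (not X or W).
              branch 2.1.2.1 (add T not X, T (not X or W)):
                T (not X or W): β-rule — branch into T not X  //  T W.
                  branch 2.1.2.1.1 (add T not X):
                    ○ open, literals {W=true, X=false}.
                  branch 2.1.2.1.2 (add T W):
                    ○ open, literals {W=true, X=false}.
              branch 2.1.2.2 (add F not X, F (not X or W)):
                F (not X or W): α-rule — add F not X, F W.
                × closes — contains both W and not W.
      branch 2.2 (add T Y):
        ○ open, literals {W=true, Y=true}.
1 branch closed, 8 open.
Each open branch fixes some atoms; the unmentioned ones are free. Counting distinct full assignments: branch {V=false, X=true} (Z, W, Y) contributes 8 new; branch {X=true} (Z, V, W, Y) contributes 8 new; branch {V=true} (Z, W, X, Y) contributes 8 new; branch {W=true} (Z, V, X, Y) contributes 4 new; branch {W=true, Y=true} (Z, V, X) contributes 0 new; branch {W=true, X=false} (Z, V, Y) contributes 0 new; branch {W=true, X=false} (Z, V, Y) contributes 0 new; branch {W=true, Y=true} (Z, V, X) contributes 0 new. Total: 28.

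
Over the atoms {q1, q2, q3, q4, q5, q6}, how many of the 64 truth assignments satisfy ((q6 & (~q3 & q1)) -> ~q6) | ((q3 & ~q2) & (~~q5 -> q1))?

56

Initial set: {(((q6 & (~q3 & q1)) -> ~q6) | ((q3 & ~q2) & (~~q5 -> q1)))}.
(((q6 & (~q3 & q1)) -> ~q6) | ((q3 & ~q2) & (~~q5 -> q1))): β-rule — branch into ((q6 & (~q3 & q1)) -> ~q6)  //  ((q3 & ~q2) & (~~q5 -> q1)).
  branch 1 (add ((q6 & (~q3 & q1)) -> ~q6)):
    ((q6 & (~q3 & q1)) -> ~q6): β-rule — branch into ~(q6 & (~q3 & q1))  //  ~q6.
      branch 1.1 (add ~(q6 & (~q3 & q1))):
        ~(q6 & (~q3 & q1)): β-rule — branch into ~q6  //  ~(~q3 & q1).
          branch 1.1.1 (add ~q6):
            ○ open, literals {q6=0}.
          branch 1.1.2 (add ~(~q3 & q1)):
            ~(~q3 & q1): β-rule — branch into ~~q3  //  ~q1.
              branch 1.1.2.1 (add ~~q3):
                ○ open, literals {q3=1}.
              branch 1.1.2.2 (add ~q1):
                ○ open, literals {q1=0}.
      branch 1.2 (add ~q6):
        ○ open, literals {q6=0}.
  branch 2 (add ((q3 & ~q2) & (~~q5 -> q1))):
    ((q3 & ~q2) & (~~q5 -> q1)): α-rule — add (q3 & ~q2), (~~q5 -> q1).
    (q3 & ~q2): α-rule — add q3, ~q2.
    (~~q5 -> q1): β-rule — branch into ~~~q5  //  q1.
      branch 2.1 (add ~~~q5):
        ~~~q5: drop double negation, giving ~q5.
        ○ open, literals {q2=0, q3=1, q5=0}.
      branch 2.2 (add q1):
        ○ open, literals {q1=1, q2=0, q3=1}.
0 branches closed, 6 open.
Each open branch fixes some atoms; the unmentioned ones are free. Counting distinct full assignments: branch {q6=0} (q1, q2, q3, q4, q5) contributes 32 new; branch {q3=1} (q1, q2, q4, q5, q6) contributes 16 new; branch {q1=0} (q2, q3, q4, q5, q6) contributes 8 new; branch {q6=0} (q1, q2, q3, q4, q5) contributes 0 new; branch {q2=0, q3=1, q5=0} (q1, q4, q6) contributes 0 new; branch {q1=1, q2=0, q3=1} (q4, q5, q6) contributes 0 new. Total: 56.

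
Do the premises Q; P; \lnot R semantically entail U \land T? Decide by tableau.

No

Initial set: {T Q; T P; T \lnot R; F (U \land T)}.
F (U \land T): β-rule — branch into F U  //  F T.
  branch 1 (add F U):
    ○ open, literals {P=T, Q=T, R=F, U=F}.
  branch 2 (add F T):
    ○ open, literals {P=T, Q=T, R=F, T=F}.
0 branches closed, 2 open.
An open branch gives a countermodel: P=T, Q=T, R=F, U=F (unmentioned atoms arbitrary); the premises hold there but the conclusion fails.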